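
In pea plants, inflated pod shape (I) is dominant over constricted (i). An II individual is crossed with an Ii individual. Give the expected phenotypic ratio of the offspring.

Punnett square for II × Ii:
Offspring genotypes: 2 II, 2 Ii
inflated: 4, constricted: 0
Ratio: all inflated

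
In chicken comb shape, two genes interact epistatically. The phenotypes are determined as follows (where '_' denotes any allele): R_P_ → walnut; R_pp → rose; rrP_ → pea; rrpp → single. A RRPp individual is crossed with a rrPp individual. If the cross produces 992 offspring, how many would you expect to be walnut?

Cross: RRPp × rrPp — consider each gene separately:
R gene: RR × rr → 4 Rr → 4 R_ (out of 4)
P gene: Pp × Pp → 1 PP, 2 Pp, 1 pp → 3 P_ : 1 pp (out of 4)
Genotype classes (out of 4 × 4 = 16): R_P_ = 4×3 = 12; R_pp = 4×1 = 4
Apply the phenotype rules: R_P_ (12) → walnut; R_pp (4) → rose
Phenotype counts (out of 16): 12 walnut, 4 rose
walnut: 12 out of 16 → fraction 3/4
Expected count = 3/4 × 992 = 744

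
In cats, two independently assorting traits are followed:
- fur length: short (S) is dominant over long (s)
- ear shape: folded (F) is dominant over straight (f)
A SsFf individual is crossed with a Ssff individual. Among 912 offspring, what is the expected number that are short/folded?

Dihybrid cross SsFf × Ssff — consider each gene separately:
fur length: Ss × Ss → 1 SS, 2 Ss, 1 ss → 3 S_ : 1 ss (out of 4)
ear shape: Ff × ff → 2 Ff, 2 ff → 2 F_ : 2 ff (out of 4)
Combine (counts out of 4 × 4 = 16): short/folded (S_F_) = 3×2 = 6; short/straight (S_ff) = 3×2 = 6; long/folded (ssF_) = 1×2 = 2; long/straight (ssff) = 1×2 = 2
Phenotype counts (out of 16): 6 short/folded, 6 short/straight, 2 long/folded, 2 long/straight
short/folded: 6 out of 16 → fraction 3/8
Expected count = 3/8 × 912 = 342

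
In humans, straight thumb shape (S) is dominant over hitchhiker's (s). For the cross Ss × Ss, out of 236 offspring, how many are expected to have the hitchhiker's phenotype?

Punnett square for Ss × Ss:
Offspring genotypes: 1 SS, 2 Ss, 1 ss
Total offspring: 4
Count with target: 1
Probability: 1/4
Expected count = 1/4 × 236 = 59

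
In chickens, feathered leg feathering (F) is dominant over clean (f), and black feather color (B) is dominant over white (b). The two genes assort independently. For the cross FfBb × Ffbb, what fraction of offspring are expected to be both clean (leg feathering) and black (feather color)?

Dihybrid cross FfBb × Ffbb — consider each gene separately:
leg feathering: Ff × Ff → 1 FF, 2 Ff, 1 ff → 3 F_ : 1 ff (out of 4)
feather color: Bb × bb → 2 Bb, 2 bb → 2 B_ : 2 bb (out of 4)
Looking for: clean (ff) and black (B_)
P(clean) = 1/4, P(black) = 2/4
P(both) = 1/4 × 2/4 = 2/16 = 1/8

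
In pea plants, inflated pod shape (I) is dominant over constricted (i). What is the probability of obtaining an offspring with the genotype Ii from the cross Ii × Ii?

Punnett square for Ii × Ii:
Offspring genotypes: 1 II, 2 Ii, 1 ii
Total offspring: 4
Count with target: 2
Probability: 2/4 = 1/2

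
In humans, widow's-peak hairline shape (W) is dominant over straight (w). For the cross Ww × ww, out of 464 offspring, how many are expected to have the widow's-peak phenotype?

Punnett square for Ww × ww:
Offspring genotypes: 2 Ww, 2 ww
Total offspring: 4
Count with target: 2
Probability: 2/4 = 1/2
Expected count = 1/2 × 464 = 232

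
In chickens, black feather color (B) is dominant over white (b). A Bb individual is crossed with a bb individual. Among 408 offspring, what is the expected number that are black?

Punnett square for Bb × bb:
Offspring genotypes: 2 Bb, 2 bb
black: 2, white: 2
black: 2 out of 4 → fraction 1/2
Expected count = 1/2 × 408 = 204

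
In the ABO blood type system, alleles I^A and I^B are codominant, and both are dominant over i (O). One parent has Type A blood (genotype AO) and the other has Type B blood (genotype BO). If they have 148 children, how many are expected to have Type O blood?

Cross: AO × BO
Possible offspring genotypes: 1 AB, 1 AO, 1 BO, 1 OO
Blood type counts: 1 Type AB, 1 Type A, 1 Type B, 1 Type O
Probability of Type O: 1/4
Expected count = 1/4 × 148 = 37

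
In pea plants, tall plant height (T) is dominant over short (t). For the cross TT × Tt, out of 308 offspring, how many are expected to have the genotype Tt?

Punnett square for TT × Tt:
Offspring genotypes: 2 TT, 2 Tt
Total offspring: 4
Count with target: 2
Probability: 2/4 = 1/2
Expected count = 1/2 × 308 = 154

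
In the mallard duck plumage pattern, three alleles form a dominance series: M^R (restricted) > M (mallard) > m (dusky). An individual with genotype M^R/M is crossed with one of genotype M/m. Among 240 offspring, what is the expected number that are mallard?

Cross: M^R/M × M/m
Allele dominance: M^R > M > m
Offspring genotypes: 1 M^R/M, 1 M^R/m, 1 M/M, 1 M/m
Phenotype counts: 2 restricted, 2 mallard
mallard: 2 out of 4 → fraction 1/2
Expected count = 1/2 × 240 = 120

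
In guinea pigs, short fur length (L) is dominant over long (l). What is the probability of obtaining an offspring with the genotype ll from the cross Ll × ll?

Punnett square for Ll × ll:
Offspring genotypes: 2 Ll, 2 ll
Total offspring: 4
Count with target: 2
Probability: 2/4 = 1/2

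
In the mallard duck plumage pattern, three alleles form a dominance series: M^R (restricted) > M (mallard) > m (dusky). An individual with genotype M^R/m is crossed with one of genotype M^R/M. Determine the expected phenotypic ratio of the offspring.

Cross: M^R/m × M^R/M
Allele dominance: M^R > M > m
Offspring genotypes: 1 M^R/M^R, 1 M^R/M, 1 M^R/m, 1 M/m
Phenotype counts: 3 restricted, 1 mallard
Ratio: 3 restricted : 1 mallard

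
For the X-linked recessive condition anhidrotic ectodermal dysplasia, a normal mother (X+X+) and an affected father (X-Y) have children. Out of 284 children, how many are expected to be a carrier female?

Cross: X+X+ × X-Y
Offspring: 2 X+X-, 2 X+Y
Probability of a carrier female: 2/4 = 1/2
Expected count = 1/2 × 284 = 142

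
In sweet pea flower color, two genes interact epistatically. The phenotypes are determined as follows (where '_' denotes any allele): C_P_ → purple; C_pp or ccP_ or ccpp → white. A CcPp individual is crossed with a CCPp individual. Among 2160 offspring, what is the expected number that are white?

Cross: CcPp × CCPp — consider each gene separately:
C gene: Cc × CC → 2 CC, 2 Cc → 4 C_ (out of 4)
P gene: Pp × Pp → 1 PP, 2 Pp, 1 pp → 3 P_ : 1 pp (out of 4)
Genotype classes (out of 4 × 4 = 16): C_P_ = 4×3 = 12; C_pp = 4×1 = 4
Apply the phenotype rules: C_P_ (12) → purple; C_pp (4) → white
Phenotype counts (out of 16): 12 purple, 4 white
white: 4 out of 16 → fraction 1/4
Expected count = 1/4 × 2160 = 540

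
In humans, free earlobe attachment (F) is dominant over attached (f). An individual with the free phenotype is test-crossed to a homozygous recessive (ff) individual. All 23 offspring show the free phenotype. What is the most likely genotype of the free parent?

Test cross: ? × ff
All offspring are free.
If the unknown parent were heterozygous (Ff), about half of 23 offspring would be attached; none are. The unknown parent is most likely homozygous dominant (FF).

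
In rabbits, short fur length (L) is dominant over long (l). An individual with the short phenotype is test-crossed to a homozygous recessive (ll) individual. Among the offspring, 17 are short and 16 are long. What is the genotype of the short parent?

Test cross: ? × ll
Offspring: 17 short, 16 long — approximately 1:1.
A 1:1 ratio in a test cross indicates the unknown parent is heterozygous (Ll).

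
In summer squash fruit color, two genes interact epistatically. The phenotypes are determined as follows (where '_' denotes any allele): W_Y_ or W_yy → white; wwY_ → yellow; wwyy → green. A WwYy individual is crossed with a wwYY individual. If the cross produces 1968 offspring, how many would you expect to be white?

Cross: WwYy × wwYY — consider each gene separately:
W gene: Ww × ww → 2 Ww, 2 ww → 2 W_ : 2 ww (out of 4)
Y gene: Yy × YY → 2 YY, 2 Yy → 4 Y_ (out of 4)
Genotype classes (out of 4 × 4 = 16): W_Y_ = 2×4 = 8; wwY_ = 2×4 = 8
Apply the phenotype rules: W_Y_ (8) → white; wwY_ (8) → yellow
Phenotype counts (out of 16): 8 white, 8 yellow
white: 8 out of 16 → fraction 1/2
Expected count = 1/2 × 1968 = 984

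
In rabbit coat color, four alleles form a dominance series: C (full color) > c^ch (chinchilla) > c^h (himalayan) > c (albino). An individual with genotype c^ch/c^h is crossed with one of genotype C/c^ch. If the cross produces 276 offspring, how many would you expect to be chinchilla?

Cross: c^ch/c^h × C/c^ch
Allele dominance: C > c^ch > c^h > c
Offspring genotypes: 1 C/c^ch, 1 c^ch/c^ch, 1 C/c^h, 1 c^ch/c^h
Phenotype counts: 2 full color, 2 chinchilla
chinchilla: 2 out of 4 → fraction 1/2
Expected count = 1/2 × 276 = 138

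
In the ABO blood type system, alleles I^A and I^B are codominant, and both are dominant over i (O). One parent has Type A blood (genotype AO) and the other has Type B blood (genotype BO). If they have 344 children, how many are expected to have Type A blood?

Cross: AO × BO
Possible offspring genotypes: 1 AB, 1 AO, 1 BO, 1 OO
Blood type counts: 1 Type AB, 1 Type A, 1 Type B, 1 Type O
Probability of Type A: 1/4
Expected count = 1/4 × 344 = 86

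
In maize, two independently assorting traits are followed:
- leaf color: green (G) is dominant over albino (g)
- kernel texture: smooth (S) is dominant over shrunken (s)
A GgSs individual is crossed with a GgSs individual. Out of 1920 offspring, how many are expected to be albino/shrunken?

Dihybrid cross GgSs × GgSs — consider each gene separately:
leaf color: Gg × Gg → 1 GG, 2 Gg, 1 gg → 3 G_ : 1 gg (out of 4)
kernel texture: Ss × Ss → 1 SS, 2 Ss, 1 ss → 3 S_ : 1 ss (out of 4)
Combine (counts out of 4 × 4 = 16): green/smooth (G_S_) = 3×3 = 9; green/shrunken (G_ss) = 3×1 = 3; albino/smooth (ggS_) = 1×3 = 3; albino/shrunken (ggss) = 1×1 = 1
Phenotype counts (out of 16): 9 green/smooth, 3 green/shrunken, 3 albino/smooth, 1 albino/shrunken
albino/shrunken: 1 out of 16 → fraction 1/16
Expected count = 1/16 × 1920 = 120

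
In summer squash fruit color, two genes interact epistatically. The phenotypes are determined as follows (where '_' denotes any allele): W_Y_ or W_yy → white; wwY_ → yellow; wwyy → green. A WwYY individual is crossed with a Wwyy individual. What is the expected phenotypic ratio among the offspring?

Cross: WwYY × Wwyy — consider each gene separately:
W gene: Ww × Ww → 1 WW, 2 Ww, 1 ww → 3 W_ : 1 ww (out of 4)
Y gene: YY × yy → 4 Yy → 4 Y_ (out of 4)
Genotype classes (out of 4 × 4 = 16): W_Y_ = 3×4 = 12; wwY_ = 1×4 = 4
Apply the phenotype rules: W_Y_ (12) → white; wwY_ (4) → yellow
Phenotype counts (out of 16): 12 white, 4 yellow
Ratio: 3 white : 1 yellow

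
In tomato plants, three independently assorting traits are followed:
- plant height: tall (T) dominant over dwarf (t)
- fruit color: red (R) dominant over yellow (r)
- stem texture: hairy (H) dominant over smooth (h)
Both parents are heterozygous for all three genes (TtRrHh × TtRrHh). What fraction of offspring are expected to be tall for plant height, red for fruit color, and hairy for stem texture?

Trihybrid cross: TtRrHh × TtRrHh
Each trait segregates independently with a 3:1 phenotypic ratio, so each gene contributes 3/4 (dominant) or 1/4 (recessive).
Target: tall (plant height), red (fruit color), hairy (stem texture)
Probability = product of independent per-trait probabilities
= 3/4 × 3/4 × 3/4 = 27/64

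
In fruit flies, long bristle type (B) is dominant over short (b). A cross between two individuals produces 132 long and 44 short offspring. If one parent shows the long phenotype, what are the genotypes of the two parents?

Observed offspring: 132 long, 44 short
The observed ratio simplifies to 3:1. Short (bb) offspring appear, so each parent must contribute one b allele. The parent stated to show long carries B, so it is Bb. The other parent is then either Bb or bb: Bb × bb would give a 1:1 split, whereas Bb × Bb gives 3:1 — matching the data. So both parents are heterozygous (Bb × Bb).
Parent genotypes: Bb × Bb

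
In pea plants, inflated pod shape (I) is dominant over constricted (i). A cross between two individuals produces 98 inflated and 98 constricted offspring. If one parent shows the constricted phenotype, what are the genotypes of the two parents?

Observed offspring: 98 inflated, 98 constricted
The observed ratio simplifies to 1:1. One parent shows constricted, so its genotype must be ii. A 1:1 offspring split requires the other parent to be heterozygous (Ii).
Parent genotypes: ii × Ii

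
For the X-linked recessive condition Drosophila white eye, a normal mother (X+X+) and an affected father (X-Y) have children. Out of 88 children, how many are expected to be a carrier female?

Cross: X+X+ × X-Y
Offspring: 2 X+X-, 2 X+Y
Probability of a carrier female: 2/4 = 1/2
Expected count = 1/2 × 88 = 44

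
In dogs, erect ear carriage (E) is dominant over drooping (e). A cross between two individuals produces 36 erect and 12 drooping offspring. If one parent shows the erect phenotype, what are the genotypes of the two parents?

Observed offspring: 36 erect, 12 drooping
The observed ratio simplifies to 3:1. Drooping (ee) offspring appear, so each parent must contribute one e allele. The parent stated to show erect carries E, so it is Ee. The other parent is then either Ee or ee: Ee × ee would give a 1:1 split, whereas Ee × Ee gives 3:1 — matching the data. So both parents are heterozygous (Ee × Ee).
Parent genotypes: Ee × Ee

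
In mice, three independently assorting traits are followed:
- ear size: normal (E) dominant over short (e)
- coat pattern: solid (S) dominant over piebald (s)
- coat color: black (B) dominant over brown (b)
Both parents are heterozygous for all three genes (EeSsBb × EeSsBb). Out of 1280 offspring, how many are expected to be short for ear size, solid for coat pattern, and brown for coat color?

Trihybrid cross: EeSsBb × EeSsBb
Each trait segregates independently with a 3:1 phenotypic ratio, so each gene contributes 3/4 (dominant) or 1/4 (recessive).
Target: short (ear size), solid (coat pattern), brown (coat color)
Probability = product of independent per-trait probabilities
= 1/4 × 3/4 × 1/4 = 3/64
Expected count = 3/64 × 1280 = 60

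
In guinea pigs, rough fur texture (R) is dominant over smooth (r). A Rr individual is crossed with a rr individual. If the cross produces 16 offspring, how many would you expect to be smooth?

Punnett square for Rr × rr:
Offspring genotypes: 2 Rr, 2 rr
rough: 2, smooth: 2
smooth: 2 out of 4 → fraction 1/2
Expected count = 1/2 × 16 = 8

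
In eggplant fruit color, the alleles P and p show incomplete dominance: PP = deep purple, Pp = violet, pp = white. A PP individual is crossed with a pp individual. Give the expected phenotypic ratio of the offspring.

Punnett square for PP × pp:
Offspring genotypes: 4 Pp
Phenotype counts: 4 violet
Ratio: all violet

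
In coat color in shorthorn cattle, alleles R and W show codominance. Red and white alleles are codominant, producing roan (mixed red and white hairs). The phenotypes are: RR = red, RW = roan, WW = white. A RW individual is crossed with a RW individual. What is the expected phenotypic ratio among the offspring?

Punnett square for RW × RW:
Offspring genotypes: 1 RR, 2 RW, 1 WW
Phenotype counts: 1 red, 2 roan, 1 white
Ratio: 1 red : 2 roan : 1 white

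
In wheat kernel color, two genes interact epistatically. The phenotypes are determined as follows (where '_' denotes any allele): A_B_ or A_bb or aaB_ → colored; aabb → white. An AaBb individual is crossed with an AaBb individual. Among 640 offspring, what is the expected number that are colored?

Cross: AaBb × AaBb — consider each gene separately:
A gene: Aa × Aa → 1 AA, 2 Aa, 1 aa → 3 A_ : 1 aa (out of 4)
B gene: Bb × Bb → 1 BB, 2 Bb, 1 bb → 3 B_ : 1 bb (out of 4)
Genotype classes (out of 4 × 4 = 16): A_B_ = 3×3 = 9; A_bb = 3×1 = 3; aaB_ = 1×3 = 3; aabb = 1×1 = 1
Apply the phenotype rules: A_B_ (9) + A_bb (3) + aaB_ (3) → colored; aabb (1) → white
Phenotype counts (out of 16): 15 colored, 1 white
colored: 15 out of 16 → fraction 15/16
Expected count = 15/16 × 640 = 600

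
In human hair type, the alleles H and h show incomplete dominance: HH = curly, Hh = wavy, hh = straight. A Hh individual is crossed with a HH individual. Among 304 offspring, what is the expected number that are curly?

Punnett square for Hh × HH:
Offspring genotypes: 2 HH, 2 Hh
Phenotype counts: 2 curly, 2 wavy
curly: 2 out of 4 → fraction 1/2
Expected count = 1/2 × 304 = 152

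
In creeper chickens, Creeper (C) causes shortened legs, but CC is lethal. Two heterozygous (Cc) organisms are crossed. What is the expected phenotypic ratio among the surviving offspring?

Cross: Cc × Cc
Punnett square offspring (before lethality): 1 CC, 2 Cc, 1 cc
The CC genotype is lethal (embryos die); surviving offspring: 2 Cc, 1 cc
Ratio: 2 creeper : 1 normal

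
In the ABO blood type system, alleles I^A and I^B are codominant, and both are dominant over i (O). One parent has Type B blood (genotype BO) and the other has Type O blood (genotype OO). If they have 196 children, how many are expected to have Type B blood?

Cross: BO × OO
Possible offspring genotypes: 2 BO, 2 OO
Blood type counts: 2 Type B, 2 Type O
Probability of Type B: 2/4 = 1/2
Expected count = 1/2 × 196 = 98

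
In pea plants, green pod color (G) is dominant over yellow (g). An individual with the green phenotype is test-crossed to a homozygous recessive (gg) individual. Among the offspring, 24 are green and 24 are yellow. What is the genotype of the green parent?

Test cross: ? × gg
Offspring: 24 green, 24 yellow — approximately 1:1.
A 1:1 ratio in a test cross indicates the unknown parent is heterozygous (Gg).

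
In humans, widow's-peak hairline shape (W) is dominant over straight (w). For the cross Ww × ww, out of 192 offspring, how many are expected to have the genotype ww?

Punnett square for Ww × ww:
Offspring genotypes: 2 Ww, 2 ww
Total offspring: 4
Count with target: 2
Probability: 2/4 = 1/2
Expected count = 1/2 × 192 = 96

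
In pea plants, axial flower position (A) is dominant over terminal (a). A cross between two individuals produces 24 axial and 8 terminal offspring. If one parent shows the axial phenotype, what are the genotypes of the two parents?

Observed offspring: 24 axial, 8 terminal
The observed ratio simplifies to 3:1. Terminal (aa) offspring appear, so each parent must contribute one a allele. The parent stated to show axial carries A, so it is Aa. The other parent is then either Aa or aa: Aa × aa would give a 1:1 split, whereas Aa × Aa gives 3:1 — matching the data. So both parents are heterozygous (Aa × Aa).
Parent genotypes: Aa × Aa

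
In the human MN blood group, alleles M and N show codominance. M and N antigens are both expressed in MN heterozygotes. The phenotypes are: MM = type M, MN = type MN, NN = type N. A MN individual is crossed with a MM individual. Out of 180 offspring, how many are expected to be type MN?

Punnett square for MN × MM:
Offspring genotypes: 2 MM, 2 MN
Phenotype counts: 2 type M, 2 type MN
type MN: 2 out of 4 → fraction 1/2
Expected count = 1/2 × 180 = 90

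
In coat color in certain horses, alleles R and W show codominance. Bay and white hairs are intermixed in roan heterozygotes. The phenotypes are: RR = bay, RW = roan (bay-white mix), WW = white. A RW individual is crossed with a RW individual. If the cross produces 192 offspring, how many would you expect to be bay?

Punnett square for RW × RW:
Offspring genotypes: 1 RR, 2 RW, 1 WW
Phenotype counts: 1 bay, 2 roan (bay-white mix), 1 white
bay: 1 out of 4 → fraction 1/4
Expected count = 1/4 × 192 = 48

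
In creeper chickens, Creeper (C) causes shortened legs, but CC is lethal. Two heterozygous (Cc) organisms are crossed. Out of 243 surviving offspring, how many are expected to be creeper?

Cross: Cc × Cc
Punnett square offspring (before lethality): 1 CC, 2 Cc, 1 cc
The CC genotype is lethal (embryos die); surviving offspring: 2 Cc, 1 cc
creeper: 2 out of 3 → fraction 2/3
Expected count = 2/3 × 243 = 162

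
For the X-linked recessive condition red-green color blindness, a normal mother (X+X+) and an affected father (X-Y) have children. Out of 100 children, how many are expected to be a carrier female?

Cross: X+X+ × X-Y
Offspring: 2 X+X-, 2 X+Y
Probability of a carrier female: 2/4 = 1/2
Expected count = 1/2 × 100 = 50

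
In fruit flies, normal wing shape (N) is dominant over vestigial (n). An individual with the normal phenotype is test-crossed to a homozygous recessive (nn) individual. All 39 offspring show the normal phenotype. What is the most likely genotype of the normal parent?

Test cross: ? × nn
All offspring are normal.
If the unknown parent were heterozygous (Nn), about half of 39 offspring would be vestigial; none are. The unknown parent is most likely homozygous dominant (NN).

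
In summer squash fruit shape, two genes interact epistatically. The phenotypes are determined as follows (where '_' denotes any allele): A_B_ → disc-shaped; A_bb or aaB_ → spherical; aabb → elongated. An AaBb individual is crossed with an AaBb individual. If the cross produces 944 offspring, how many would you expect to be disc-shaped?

Cross: AaBb × AaBb — consider each gene separately:
A gene: Aa × Aa → 1 AA, 2 Aa, 1 aa → 3 A_ : 1 aa (out of 4)
B gene: Bb × Bb → 1 BB, 2 Bb, 1 bb → 3 B_ : 1 bb (out of 4)
Genotype classes (out of 4 × 4 = 16): A_B_ = 3×3 = 9; A_bb = 3×1 = 3; aaB_ = 1×3 = 3; aabb = 1×1 = 1
Apply the phenotype rules: A_B_ (9) → disc-shaped; A_bb (3) + aaB_ (3) → spherical; aabb (1) → elongated
Phenotype counts (out of 16): 9 disc-shaped, 6 spherical, 1 elongated
disc-shaped: 9 out of 16 → fraction 9/16
Expected count = 9/16 × 944 = 531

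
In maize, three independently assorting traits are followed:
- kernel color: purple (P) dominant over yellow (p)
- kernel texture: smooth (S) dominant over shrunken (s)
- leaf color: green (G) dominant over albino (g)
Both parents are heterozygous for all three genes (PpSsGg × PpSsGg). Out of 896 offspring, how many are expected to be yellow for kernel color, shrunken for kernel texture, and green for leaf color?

Trihybrid cross: PpSsGg × PpSsGg
Each trait segregates independently with a 3:1 phenotypic ratio, so each gene contributes 3/4 (dominant) or 1/4 (recessive).
Target: yellow (kernel color), shrunken (kernel texture), green (leaf color)
Probability = product of independent per-trait probabilities
= 1/4 × 1/4 × 3/4 = 3/64
Expected count = 3/64 × 896 = 42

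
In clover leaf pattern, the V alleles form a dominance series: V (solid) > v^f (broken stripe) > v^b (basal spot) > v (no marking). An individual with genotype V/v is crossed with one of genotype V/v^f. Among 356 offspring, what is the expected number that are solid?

Cross: V/v × V/v^f
Allele dominance: V > v^f > v^b > v
Offspring genotypes: 1 V/V, 1 V/v^f, 1 V/v, 1 v^f/v
Phenotype counts: 3 solid, 1 broken stripe
solid: 3 out of 4 → fraction 3/4
Expected count = 3/4 × 356 = 267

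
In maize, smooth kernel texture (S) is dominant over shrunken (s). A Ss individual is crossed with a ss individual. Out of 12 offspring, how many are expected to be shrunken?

Punnett square for Ss × ss:
Offspring genotypes: 2 Ss, 2 ss
smooth: 2, shrunken: 2
shrunken: 2 out of 4 → fraction 1/2
Expected count = 1/2 × 12 = 6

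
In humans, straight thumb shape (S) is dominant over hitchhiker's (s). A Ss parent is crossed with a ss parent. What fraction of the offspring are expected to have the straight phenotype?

Punnett square for Ss × ss:
Offspring genotypes: 2 Ss, 2 ss
Total offspring: 4
Count with target: 2
Probability: 2/4 = 1/2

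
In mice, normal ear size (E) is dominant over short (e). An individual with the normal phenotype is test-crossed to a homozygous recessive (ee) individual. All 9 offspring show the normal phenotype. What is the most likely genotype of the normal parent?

Test cross: ? × ee
All offspring are normal.
If the unknown parent were heterozygous (Ee), about half of 9 offspring would be short; none are. The unknown parent is most likely homozygous dominant (EE).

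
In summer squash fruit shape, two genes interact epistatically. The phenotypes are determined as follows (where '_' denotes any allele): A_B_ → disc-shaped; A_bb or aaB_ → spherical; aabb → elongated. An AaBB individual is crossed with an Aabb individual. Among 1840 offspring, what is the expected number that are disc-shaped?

Cross: AaBB × Aabb — consider each gene separately:
A gene: Aa × Aa → 1 AA, 2 Aa, 1 aa → 3 A_ : 1 aa (out of 4)
B gene: BB × bb → 4 Bb → 4 B_ (out of 4)
Genotype classes (out of 4 × 4 = 16): A_B_ = 3×4 = 12; aaB_ = 1×4 = 4
Apply the phenotype rules: A_B_ (12) → disc-shaped; aaB_ (4) → spherical
Phenotype counts (out of 16): 12 disc-shaped, 4 spherical
disc-shaped: 12 out of 16 → fraction 3/4
Expected count = 3/4 × 1840 = 1380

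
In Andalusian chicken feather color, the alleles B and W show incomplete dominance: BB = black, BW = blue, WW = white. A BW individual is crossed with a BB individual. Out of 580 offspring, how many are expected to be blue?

Punnett square for BW × BB:
Offspring genotypes: 2 BB, 2 BW
Phenotype counts: 2 black, 2 blue
blue: 2 out of 4 → fraction 1/2
Expected count = 1/2 × 580 = 290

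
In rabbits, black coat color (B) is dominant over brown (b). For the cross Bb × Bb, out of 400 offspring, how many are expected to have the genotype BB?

Punnett square for Bb × Bb:
Offspring genotypes: 1 BB, 2 Bb, 1 bb
Total offspring: 4
Count with target: 1
Probability: 1/4
Expected count = 1/4 × 400 = 100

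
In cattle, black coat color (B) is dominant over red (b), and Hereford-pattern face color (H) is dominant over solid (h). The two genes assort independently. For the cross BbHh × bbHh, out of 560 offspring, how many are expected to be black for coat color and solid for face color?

Dihybrid cross BbHh × bbHh — consider each gene separately:
coat color: Bb × bb → 2 Bb, 2 bb → 2 B_ : 2 bb (out of 4)
face color: Hh × Hh → 1 HH, 2 Hh, 1 hh → 3 H_ : 1 hh (out of 4)
Looking for: black (B_) and solid (hh)
P(black) = 2/4, P(solid) = 1/4
P(both) = 2/4 × 1/4 = 2/16 = 1/8
Expected count = 1/8 × 560 = 70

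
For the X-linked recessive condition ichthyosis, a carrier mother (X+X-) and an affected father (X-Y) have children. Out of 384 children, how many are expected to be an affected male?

Cross: X+X- × X-Y
Offspring: 1 X+X-, 1 X+Y, 1 X-X-, 1 X-Y
Probability of an affected male: 1/4
Expected count = 1/4 × 384 = 96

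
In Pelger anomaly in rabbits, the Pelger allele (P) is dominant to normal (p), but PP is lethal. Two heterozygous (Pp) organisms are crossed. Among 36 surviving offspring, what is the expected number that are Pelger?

Cross: Pp × Pp
Punnett square offspring (before lethality): 1 PP, 2 Pp, 1 pp
The PP genotype is lethal (embryos die); surviving offspring: 2 Pp, 1 pp
Pelger: 2 out of 3 → fraction 2/3
Expected count = 2/3 × 36 = 24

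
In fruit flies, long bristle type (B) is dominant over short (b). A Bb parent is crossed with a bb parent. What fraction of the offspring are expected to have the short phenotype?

Punnett square for Bb × bb:
Offspring genotypes: 2 Bb, 2 bb
Total offspring: 4
Count with target: 2
Probability: 2/4 = 1/2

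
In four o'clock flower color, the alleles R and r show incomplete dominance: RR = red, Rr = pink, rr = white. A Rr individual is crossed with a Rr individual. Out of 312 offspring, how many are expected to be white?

Punnett square for Rr × Rr:
Offspring genotypes: 1 RR, 2 Rr, 1 rr
Phenotype counts: 1 red, 2 pink, 1 white
white: 1 out of 4 → fraction 1/4
Expected count = 1/4 × 312 = 78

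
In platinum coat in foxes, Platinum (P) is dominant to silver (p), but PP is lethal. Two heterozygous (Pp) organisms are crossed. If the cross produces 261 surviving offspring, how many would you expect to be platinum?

Cross: Pp × Pp
Punnett square offspring (before lethality): 1 PP, 2 Pp, 1 pp
The PP genotype is lethal (embryos die); surviving offspring: 2 Pp, 1 pp
platinum: 2 out of 3 → fraction 2/3
Expected count = 2/3 × 261 = 174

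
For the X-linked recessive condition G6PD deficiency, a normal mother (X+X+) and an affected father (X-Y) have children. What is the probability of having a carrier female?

Cross: X+X+ × X-Y
Offspring: 2 X+X-, 2 X+Y
Probability of a carrier female: 2/4 = 1/2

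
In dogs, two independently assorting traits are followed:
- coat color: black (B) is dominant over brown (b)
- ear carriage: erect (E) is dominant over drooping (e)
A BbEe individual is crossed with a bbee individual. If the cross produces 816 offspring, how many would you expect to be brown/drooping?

Dihybrid cross BbEe × bbee — consider each gene separately:
coat color: Bb × bb → 2 Bb, 2 bb → 2 B_ : 2 bb (out of 4)
ear carriage: Ee × ee → 2 Ee, 2 ee → 2 E_ : 2 ee (out of 4)
Combine (counts out of 4 × 4 = 16): black/erect (B_E_) = 2×2 = 4; black/drooping (B_ee) = 2×2 = 4; brown/erect (bbE_) = 2×2 = 4; brown/drooping (bbee) = 2×2 = 4
Phenotype counts (out of 16): 4 black/erect, 4 black/drooping, 4 brown/erect, 4 brown/drooping
brown/drooping: 4 out of 16 → fraction 1/4
Expected count = 1/4 × 816 = 204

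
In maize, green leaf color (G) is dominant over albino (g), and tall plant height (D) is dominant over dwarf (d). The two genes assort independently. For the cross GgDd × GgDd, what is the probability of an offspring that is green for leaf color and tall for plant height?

Dihybrid cross GgDd × GgDd — consider each gene separately:
leaf color: Gg × Gg → 1 GG, 2 Gg, 1 gg → 3 G_ : 1 gg (out of 4)
plant height: Dd × Dd → 1 DD, 2 Dd, 1 dd → 3 D_ : 1 dd (out of 4)
Looking for: green (G_) and tall (D_)
P(green) = 3/4, P(tall) = 3/4
P(both) = 3/4 × 3/4 = 9/16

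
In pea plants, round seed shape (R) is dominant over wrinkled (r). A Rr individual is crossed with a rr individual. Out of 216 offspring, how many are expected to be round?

Punnett square for Rr × rr:
Offspring genotypes: 2 Rr, 2 rr
round: 2, wrinkled: 2
round: 2 out of 4 → fraction 1/2
Expected count = 1/2 × 216 = 108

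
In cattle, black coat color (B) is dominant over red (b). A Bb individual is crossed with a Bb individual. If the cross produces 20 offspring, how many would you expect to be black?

Punnett square for Bb × Bb:
Offspring genotypes: 1 BB, 2 Bb, 1 bb
black: 3, red: 1
black: 3 out of 4 → fraction 3/4
Expected count = 3/4 × 20 = 15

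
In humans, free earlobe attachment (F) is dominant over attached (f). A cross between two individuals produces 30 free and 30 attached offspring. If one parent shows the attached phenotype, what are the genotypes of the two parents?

Observed offspring: 30 free, 30 attached
The observed ratio simplifies to 1:1. One parent shows attached, so its genotype must be ff. A 1:1 offspring split requires the other parent to be heterozygous (Ff).
Parent genotypes: ff × Ff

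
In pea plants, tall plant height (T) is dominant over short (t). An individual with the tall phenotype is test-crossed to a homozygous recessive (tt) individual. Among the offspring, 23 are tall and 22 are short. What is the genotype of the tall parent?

Test cross: ? × tt
Offspring: 23 tall, 22 short — approximately 1:1.
A 1:1 ratio in a test cross indicates the unknown parent is heterozygous (Tt).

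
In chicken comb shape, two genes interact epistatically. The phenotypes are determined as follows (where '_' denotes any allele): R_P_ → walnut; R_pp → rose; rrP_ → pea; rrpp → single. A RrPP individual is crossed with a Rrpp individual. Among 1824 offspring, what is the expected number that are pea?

Cross: RrPP × Rrpp — consider each gene separately:
R gene: Rr × Rr → 1 RR, 2 Rr, 1 rr → 3 R_ : 1 rr (out of 4)
P gene: PP × pp → 4 Pp → 4 P_ (out of 4)
Genotype classes (out of 4 × 4 = 16): R_P_ = 3×4 = 12; rrP_ = 1×4 = 4
Apply the phenotype rules: R_P_ (12) → walnut; rrP_ (4) → pea
Phenotype counts (out of 16): 12 walnut, 4 pea
pea: 4 out of 16 → fraction 1/4
Expected count = 1/4 × 1824 = 456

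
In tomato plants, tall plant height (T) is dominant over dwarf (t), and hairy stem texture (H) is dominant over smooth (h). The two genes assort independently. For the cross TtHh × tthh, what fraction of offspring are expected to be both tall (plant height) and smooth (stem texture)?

Dihybrid cross TtHh × tthh — consider each gene separately:
plant height: Tt × tt → 2 Tt, 2 tt → 2 T_ : 2 tt (out of 4)
stem texture: Hh × hh → 2 Hh, 2 hh → 2 H_ : 2 hh (out of 4)
Looking for: tall (T_) and smooth (hh)
P(tall) = 2/4, P(smooth) = 2/4
P(both) = 2/4 × 2/4 = 4/16 = 1/4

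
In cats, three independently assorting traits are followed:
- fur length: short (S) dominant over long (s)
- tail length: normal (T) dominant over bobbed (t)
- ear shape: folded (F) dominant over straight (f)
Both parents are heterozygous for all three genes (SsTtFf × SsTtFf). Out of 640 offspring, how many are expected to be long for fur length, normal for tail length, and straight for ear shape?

Trihybrid cross: SsTtFf × SsTtFf
Each trait segregates independently with a 3:1 phenotypic ratio, so each gene contributes 3/4 (dominant) or 1/4 (recessive).
Target: long (fur length), normal (tail length), straight (ear shape)
Probability = product of independent per-trait probabilities
= 1/4 × 3/4 × 1/4 = 3/64
Expected count = 3/64 × 640 = 30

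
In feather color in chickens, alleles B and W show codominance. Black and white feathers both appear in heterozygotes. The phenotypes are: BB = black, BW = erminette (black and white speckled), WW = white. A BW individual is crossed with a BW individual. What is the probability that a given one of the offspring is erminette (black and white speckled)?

Punnett square for BW × BW:
Offspring genotypes: 1 BB, 2 BW, 1 WW
Phenotype counts: 1 black, 2 erminette (black and white speckled), 1 white
erminette (black and white speckled): 2 out of 4
Probability: 2/4 = 1/2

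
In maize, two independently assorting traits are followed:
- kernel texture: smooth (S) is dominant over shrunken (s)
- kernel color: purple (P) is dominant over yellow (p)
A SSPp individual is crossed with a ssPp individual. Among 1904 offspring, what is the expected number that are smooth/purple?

Dihybrid cross SSPp × ssPp — consider each gene separately:
kernel texture: SS × ss → 4 Ss → 4 S_ (out of 4)
kernel color: Pp × Pp → 1 PP, 2 Pp, 1 pp → 3 P_ : 1 pp (out of 4)
Combine (counts out of 4 × 4 = 16): smooth/purple (S_P_) = 4×3 = 12; smooth/yellow (S_pp) = 4×1 = 4
Phenotype counts (out of 16): 12 smooth/purple, 4 smooth/yellow
smooth/purple: 12 out of 16 → fraction 3/4
Expected count = 3/4 × 1904 = 1428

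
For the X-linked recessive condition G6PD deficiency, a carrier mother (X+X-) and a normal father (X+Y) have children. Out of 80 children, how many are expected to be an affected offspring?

Cross: X+X- × X+Y
Offspring: 1 X+X+, 1 X+Y, 1 X+X-, 1 X-Y
Probability of an affected offspring: 1/4
Expected count = 1/4 × 80 = 20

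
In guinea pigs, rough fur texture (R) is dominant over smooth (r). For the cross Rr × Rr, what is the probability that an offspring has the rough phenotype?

Punnett square for Rr × Rr:
Offspring genotypes: 1 RR, 2 Rr, 1 rr
Total offspring: 4
Count with target: 3
Probability: 3/4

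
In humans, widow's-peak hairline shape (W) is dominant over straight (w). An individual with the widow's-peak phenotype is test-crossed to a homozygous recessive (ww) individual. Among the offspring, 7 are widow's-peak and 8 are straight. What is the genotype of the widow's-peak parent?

Test cross: ? × ww
Offspring: 7 widow's-peak, 8 straight — approximately 1:1.
A 1:1 ratio in a test cross indicates the unknown parent is heterozygous (Ww).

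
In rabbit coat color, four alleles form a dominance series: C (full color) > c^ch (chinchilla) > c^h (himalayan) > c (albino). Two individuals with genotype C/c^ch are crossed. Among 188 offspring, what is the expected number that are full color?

Cross: C/c^ch × C/c^ch
Allele dominance: C > c^ch > c^h > c
Offspring genotypes: 1 C/C, 2 C/c^ch, 1 c^ch/c^ch
Phenotype counts: 3 full color, 1 chinchilla
full color: 3 out of 4 → fraction 3/4
Expected count = 3/4 × 188 = 141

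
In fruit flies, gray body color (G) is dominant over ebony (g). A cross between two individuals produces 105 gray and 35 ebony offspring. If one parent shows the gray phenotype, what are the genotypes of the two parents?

Observed offspring: 105 gray, 35 ebony
The observed ratio simplifies to 3:1. Ebony (gg) offspring appear, so each parent must contribute one g allele. The parent stated to show gray carries G, so it is Gg. The other parent is then either Gg or gg: Gg × gg would give a 1:1 split, whereas Gg × Gg gives 3:1 — matching the data. So both parents are heterozygous (Gg × Gg).
Parent genotypes: Gg × Gg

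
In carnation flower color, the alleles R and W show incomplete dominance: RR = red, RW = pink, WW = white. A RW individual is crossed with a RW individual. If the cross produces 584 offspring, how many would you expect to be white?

Punnett square for RW × RW:
Offspring genotypes: 1 RR, 2 RW, 1 WW
Phenotype counts: 1 red, 2 pink, 1 white
white: 1 out of 4 → fraction 1/4
Expected count = 1/4 × 584 = 146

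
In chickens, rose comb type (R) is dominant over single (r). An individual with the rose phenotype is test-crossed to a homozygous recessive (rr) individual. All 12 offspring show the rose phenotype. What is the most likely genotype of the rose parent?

Test cross: ? × rr
All offspring are rose.
If the unknown parent were heterozygous (Rr), about half of 12 offspring would be single; none are. The unknown parent is most likely homozygous dominant (RR).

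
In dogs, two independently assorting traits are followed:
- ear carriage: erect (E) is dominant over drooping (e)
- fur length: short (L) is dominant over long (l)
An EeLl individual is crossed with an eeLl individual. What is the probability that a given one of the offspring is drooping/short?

Dihybrid cross EeLl × eeLl — consider each gene separately:
ear carriage: Ee × ee → 2 Ee, 2 ee → 2 E_ : 2 ee (out of 4)
fur length: Ll × Ll → 1 LL, 2 Ll, 1 ll → 3 L_ : 1 ll (out of 4)
Combine (counts out of 4 × 4 = 16): erect/short (E_L_) = 2×3 = 6; erect/long (E_ll) = 2×1 = 2; drooping/short (eeL_) = 2×3 = 6; drooping/long (eell) = 2×1 = 2
Phenotype counts (out of 16): 6 erect/short, 2 erect/long, 6 drooping/short, 2 drooping/long
drooping/short: 6 out of 16
Probability: 6/16 = 3/8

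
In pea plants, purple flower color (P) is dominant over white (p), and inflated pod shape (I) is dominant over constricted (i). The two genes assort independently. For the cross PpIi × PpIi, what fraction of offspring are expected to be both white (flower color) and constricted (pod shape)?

Dihybrid cross PpIi × PpIi — consider each gene separately:
flower color: Pp × Pp → 1 PP, 2 Pp, 1 pp → 3 P_ : 1 pp (out of 4)
pod shape: Ii × Ii → 1 II, 2 Ii, 1 ii → 3 I_ : 1 ii (out of 4)
Looking for: white (pp) and constricted (ii)
P(white) = 1/4, P(constricted) = 1/4
P(both) = 1/4 × 1/4 = 1/16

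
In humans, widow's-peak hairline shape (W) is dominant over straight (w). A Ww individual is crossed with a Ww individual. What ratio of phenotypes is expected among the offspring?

Punnett square for Ww × Ww:
Offspring genotypes: 1 WW, 2 Ww, 1 ww
widow's-peak: 3, straight: 1
Ratio: 3:1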